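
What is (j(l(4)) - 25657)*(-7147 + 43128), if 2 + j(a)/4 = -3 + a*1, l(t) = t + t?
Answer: -922732745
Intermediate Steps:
l(t) = 2*t
j(a) = -20 + 4*a (j(a) = -8 + 4*(-3 + a*1) = -8 + 4*(-3 + a) = -8 + (-12 + 4*a) = -20 + 4*a)
(j(l(4)) - 25657)*(-7147 + 43128) = ((-20 + 4*(2*4)) - 25657)*(-7147 + 43128) = ((-20 + 4*8) - 25657)*35981 = ((-20 + 32) - 25657)*35981 = (12 - 25657)*35981 = -25645*35981 = -922732745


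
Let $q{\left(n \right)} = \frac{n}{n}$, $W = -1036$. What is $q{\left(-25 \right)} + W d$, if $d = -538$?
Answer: $557369$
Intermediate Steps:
$q{\left(n \right)} = 1$
$q{\left(-25 \right)} + W d = 1 - -557368 = 1 + 557368 = 557369$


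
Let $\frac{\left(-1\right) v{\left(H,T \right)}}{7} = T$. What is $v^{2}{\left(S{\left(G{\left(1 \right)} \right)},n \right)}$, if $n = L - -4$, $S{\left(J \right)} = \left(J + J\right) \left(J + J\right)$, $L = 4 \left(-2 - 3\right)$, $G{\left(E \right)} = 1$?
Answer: $12544$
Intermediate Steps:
$L = -20$ ($L = 4 \left(-5\right) = -20$)
$S{\left(J \right)} = 4 J^{2}$ ($S{\left(J \right)} = 2 J 2 J = 4 J^{2}$)
$n = -16$ ($n = -20 - -4 = -20 + 4 = -16$)
$v{\left(H,T \right)} = - 7 T$
$v^{2}{\left(S{\left(G{\left(1 \right)} \right)},n \right)} = \left(\left(-7\right) \left(-16\right)\right)^{2} = 112^{2} = 12544$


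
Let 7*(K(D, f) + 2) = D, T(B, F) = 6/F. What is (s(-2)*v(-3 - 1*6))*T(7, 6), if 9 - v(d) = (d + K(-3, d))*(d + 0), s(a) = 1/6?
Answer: -219/14 ≈ -15.643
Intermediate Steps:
K(D, f) = -2 + D/7
s(a) = ⅙
v(d) = 9 - d*(-17/7 + d) (v(d) = 9 - (d + (-2 + (⅐)*(-3)))*(d + 0) = 9 - (d + (-2 - 3/7))*d = 9 - (d - 17/7)*d = 9 - (-17/7 + d)*d = 9 - d*(-17/7 + d))
(s(-2)*v(-3 - 1*6))*T(7, 6) = ((9 - (-3 - 1*6)² + 17*(-3 - 1*6)/7)/6)*(6/6) = ((9 - (-3 - 6)² + 17*(-3 - 6)/7)/6)*(6*(⅙)) = ((9 - 1*(-9)² + (17/7)*(-9))/6)*1 = ((9 - 1*81 - 153/7)/6)*1 = ((9 - 81 - 153/7)/6)*1 = ((⅙)*(-657/7))*1 = -219/14*1 = -219/14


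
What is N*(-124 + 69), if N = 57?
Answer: -3135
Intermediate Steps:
N*(-124 + 69) = 57*(-124 + 69) = 57*(-55) = -3135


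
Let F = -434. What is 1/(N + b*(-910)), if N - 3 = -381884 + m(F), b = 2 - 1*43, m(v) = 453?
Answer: -1/344118 ≈ -2.9060e-6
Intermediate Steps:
b = -41 (b = 2 - 43 = -41)
N = -381428 (N = 3 + (-381884 + 453) = 3 - 381431 = -381428)
1/(N + b*(-910)) = 1/(-381428 - 41*(-910)) = 1/(-381428 + 37310) = 1/(-344118) = -1/344118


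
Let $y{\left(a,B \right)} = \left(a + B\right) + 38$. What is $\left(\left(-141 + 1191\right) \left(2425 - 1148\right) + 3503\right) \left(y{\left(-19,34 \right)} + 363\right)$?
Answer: $559250848$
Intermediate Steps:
$y{\left(a,B \right)} = 38 + B + a$ ($y{\left(a,B \right)} = \left(B + a\right) + 38 = 38 + B + a$)
$\left(\left(-141 + 1191\right) \left(2425 - 1148\right) + 3503\right) \left(y{\left(-19,34 \right)} + 363\right) = \left(\left(-141 + 1191\right) \left(2425 - 1148\right) + 3503\right) \left(\left(38 + 34 - 19\right) + 363\right) = \left(1050 \cdot 1277 + 3503\right) \left(53 + 363\right) = \left(1340850 + 3503\right) 416 = 1344353 \cdot 416 = 559250848$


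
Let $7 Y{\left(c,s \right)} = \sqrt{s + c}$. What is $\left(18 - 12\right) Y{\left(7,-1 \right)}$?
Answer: $\frac{6 \sqrt{6}}{7} \approx 2.0996$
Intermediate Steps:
$Y{\left(c,s \right)} = \frac{\sqrt{c + s}}{7}$ ($Y{\left(c,s \right)} = \frac{\sqrt{s + c}}{7} = \frac{\sqrt{c + s}}{7}$)
$\left(18 - 12\right) Y{\left(7,-1 \right)} = \left(18 - 12\right) \frac{\sqrt{7 - 1}}{7} = 6 \frac{\sqrt{6}}{7} = \frac{6 \sqrt{6}}{7}$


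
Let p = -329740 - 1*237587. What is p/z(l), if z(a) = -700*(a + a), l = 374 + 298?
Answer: 189109/313600 ≈ 0.60303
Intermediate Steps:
p = -567327 (p = -329740 - 237587 = -567327)
l = 672
z(a) = -1400*a
p/z(l) = -567327/((-1400*672)) = -567327/(-940800) = -567327*(-1/940800) = 189109/313600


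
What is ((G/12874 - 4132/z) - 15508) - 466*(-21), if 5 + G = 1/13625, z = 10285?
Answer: -1032363606439684/180407385125 ≈ -5722.4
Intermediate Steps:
G = -68124/13625 (G = -5 + 1/13625 = -68124/13625 ≈ -4.9999)
((G/12874 - 4132/z) - 15508) - 466*(-21) = ((-68124/13625/12874 - 4132/10285) - 15508) - 466*(-21) = ((-68124/13625*1/12874 - 4132*1/10285) - 15508) + 9786 = ((-34062/87704125 - 4132/10285) - 15508) + 9786 = (-72548754434/180407385125 - 15508) + 9786 = -2797830277272934/180407385125 + 9786 = -1032363606439684/180407385125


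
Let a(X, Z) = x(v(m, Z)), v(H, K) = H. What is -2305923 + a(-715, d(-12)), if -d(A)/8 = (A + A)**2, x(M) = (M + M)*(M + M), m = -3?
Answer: -2305887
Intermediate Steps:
x(M) = 4*M**2 (x(M) = (2*M)*(2*M) = 4*M**2)
d(A) = -32*A**2 (d(A) = -8*(A + A)**2 = -8*4*A**2 = -32*A**2)
a(X, Z) = 36 (a(X, Z) = 4*(-3)**2 = 4*9 = 36)
-2305923 + a(-715, d(-12)) = -2305923 + 36 = -2305887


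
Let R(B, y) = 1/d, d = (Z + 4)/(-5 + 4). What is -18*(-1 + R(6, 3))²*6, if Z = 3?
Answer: -6912/49 ≈ -141.06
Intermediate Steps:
d = -7 (d = (3 + 4)/(-5 + 4) = 7/(-1) = 7*(-1) = -7)
R(B, y) = -⅐ (R(B, y) = 1/(-7) = -⅐)
-18*(-1 + R(6, 3))²*6 = -18*(-1 - ⅐)²*6 = -18*(-8/7)²*6 = -18*64/49*6 = -1152/49*6 = -6912/49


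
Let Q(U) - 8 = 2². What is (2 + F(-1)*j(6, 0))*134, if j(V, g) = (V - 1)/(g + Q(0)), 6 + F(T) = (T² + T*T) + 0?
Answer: 134/3 ≈ 44.667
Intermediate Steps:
Q(U) = 12 (Q(U) = 8 + 2² = 8 + 4 = 12)
F(T) = -6 + 2*T² (F(T) = -6 + ((T² + T*T) + 0) = -6 + ((T² + T²) + 0) = -6 + (2*T² + 0) = -6 + 2*T²)
j(V, g) = (-1 + V)/(12 + g) (j(V, g) = (V - 1)/(g + 12) = (-1 + V)/(12 + g))
(2 + F(-1)*j(6, 0))*134 = (2 + (-6 + 2*(-1)²)*((-1 + 6)/(12 + 0)))*134 = (2 + (-6 + 2*1)*(5/12))*134 = (2 + (-6 + 2)*((1/12)*5))*134 = (2 - 4*5/12)*134 = (2 - 5/3)*134 = (⅓)*134 = 134/3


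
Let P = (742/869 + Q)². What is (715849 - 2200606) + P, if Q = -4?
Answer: -1121223106121/755161 ≈ -1.4847e+6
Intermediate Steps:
P = 7474756/755161 (P = (742/869 - 4)² = (-2734/869)² = 7474756/755161 ≈ 9.8982)
(715849 - 2200606) + P = (715849 - 2200606) + 7474756/755161 = -1484757 + 7474756/755161 = -1121223106121/755161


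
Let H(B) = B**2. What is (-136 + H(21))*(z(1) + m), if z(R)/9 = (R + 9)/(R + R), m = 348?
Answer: 119865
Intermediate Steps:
z(R) = 9*(9 + R)/(2*R) (z(R) = 9*((R + 9)/(R + R)) = 9*((9 + R)/((2*R))) = 9*((9 + R)*(1/(2*R))) = 9*((9 + R)/(2*R)) = 9*(9 + R)/(2*R))
(-136 + H(21))*(z(1) + m) = (-136 + 21**2)*((9/2)*(9 + 1)/1 + 348) = (-136 + 441)*((9/2)*1*10 + 348) = 305*(45 + 348) = 305*393 = 119865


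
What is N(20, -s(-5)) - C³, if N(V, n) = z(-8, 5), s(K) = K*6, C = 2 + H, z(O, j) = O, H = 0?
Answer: -16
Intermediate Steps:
C = 2 (C = 2 + 0 = 2)
s(K) = 6*K
N(V, n) = -8
N(20, -s(-5)) - C³ = -8 - 1*2³ = -8 - 1*8 = -8 - 8 = -16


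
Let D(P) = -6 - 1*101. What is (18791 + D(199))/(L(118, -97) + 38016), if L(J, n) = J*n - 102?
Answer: 4671/6617 ≈ 0.70591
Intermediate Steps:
L(J, n) = -102 + J*n
D(P) = -107 (D(P) = -6 - 101 = -107)
(18791 + D(199))/(L(118, -97) + 38016) = (18791 - 107)/((-102 + 118*(-97)) + 38016) = 18684/((-102 - 11446) + 38016) = 18684/(-11548 + 38016) = 18684/26468 = 18684*(1/26468) = 4671/6617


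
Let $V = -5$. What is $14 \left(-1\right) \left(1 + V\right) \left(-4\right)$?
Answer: $-224$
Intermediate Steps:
$14 \left(-1\right) \left(1 + V\right) \left(-4\right) = 14 \left(-1\right) \left(1 - 5\right) \left(-4\right) = - 14 \left(\left(-4\right) \left(-4\right)\right) = \left(-14\right) 16 = -224$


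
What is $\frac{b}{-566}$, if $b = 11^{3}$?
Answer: $- \frac{1331}{566} \approx -2.3516$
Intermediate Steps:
$b = 1331$
$\frac{b}{-566} = \frac{1331}{-566} = 1331 \left(- \frac{1}{566}\right) = - \frac{1331}{566}$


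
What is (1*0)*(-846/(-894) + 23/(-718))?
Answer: 0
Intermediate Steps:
(1*0)*(-846/(-894) + 23/(-718)) = 0*(-846*(-1/894) + 23*(-1/718)) = 0*(141/149 - 23/718) = 0*(97811/106982) = 0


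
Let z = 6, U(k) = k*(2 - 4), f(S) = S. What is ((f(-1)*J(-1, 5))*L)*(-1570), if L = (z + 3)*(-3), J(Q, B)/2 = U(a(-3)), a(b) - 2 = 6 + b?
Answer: 847800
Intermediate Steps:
a(b) = 8 + b (a(b) = 2 + (6 + b) = 8 + b)
U(k) = -2*k (U(k) = k*(-2) = -2*k)
J(Q, B) = -20 (J(Q, B) = 2*(-2*(8 - 3)) = 2*(-2*5) = 2*(-10) = -20)
L = -27 (L = (6 + 3)*(-3) = 9*(-3) = -27)
((f(-1)*J(-1, 5))*L)*(-1570) = (-1*(-20)*(-27))*(-1570) = (20*(-27))*(-1570) = -540*(-1570) = 847800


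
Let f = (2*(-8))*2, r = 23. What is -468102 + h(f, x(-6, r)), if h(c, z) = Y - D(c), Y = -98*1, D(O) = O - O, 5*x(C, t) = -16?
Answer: -468200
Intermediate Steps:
x(C, t) = -16/5 (x(C, t) = (1/5)*(-16) = -16/5)
D(O) = 0
f = -32 (f = -16*2 = -32)
Y = -98
h(c, z) = -98 (h(c, z) = -98 - 1*0 = -98 + 0 = -98)
-468102 + h(f, x(-6, r)) = -468102 - 98 = -468200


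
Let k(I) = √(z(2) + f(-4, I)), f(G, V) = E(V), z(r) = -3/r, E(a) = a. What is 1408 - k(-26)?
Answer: 1408 - I*√110/2 ≈ 1408.0 - 5.244*I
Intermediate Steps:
f(G, V) = V
k(I) = √(-3/2 + I)
1408 - k(-26) = 1408 - √(-6 + 4*(-26))/2 = 1408 - √(-6 - 104)/2 = 1408 - √(-110)/2 = 1408 - I*√110/2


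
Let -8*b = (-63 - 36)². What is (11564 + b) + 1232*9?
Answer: 171415/8 ≈ 21427.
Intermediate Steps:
b = -9801/8 (b = -(-63 - 36)²/8 = -⅛*(-99)² = -⅛*9801 = -9801/8 ≈ -1225.1)
(11564 + b) + 1232*9 = (11564 - 9801/8) + 1232*9 = 82711/8 + 11088 = 171415/8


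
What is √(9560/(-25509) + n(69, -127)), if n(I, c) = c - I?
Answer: 2*I*√31945711479/25509 ≈ 14.013*I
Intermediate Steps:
√(9560/(-25509) + n(69, -127)) = √(9560/(-25509) + (-127 - 1*69)) = √(9560*(-1/25509) + (-127 - 69)) = √(-9560/25509 - 196) = √(-5009324/25509) = 2*I*√31945711479/25509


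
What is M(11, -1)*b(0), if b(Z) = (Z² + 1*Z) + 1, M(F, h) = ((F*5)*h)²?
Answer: 3025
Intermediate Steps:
M(F, h) = 25*F²*h² (M(F, h) = ((5*F)*h)² = (5*F*h)² = 25*F²*h²)
b(Z) = 1 + Z + Z² (b(Z) = (Z² + Z) + 1 = (Z + Z²) + 1 = 1 + Z + Z²)
M(11, -1)*b(0) = (25*11²*(-1)²)*(1 + 0 + 0²) = (25*121*1)*(1 + 0 + 0) = 3025*1 = 3025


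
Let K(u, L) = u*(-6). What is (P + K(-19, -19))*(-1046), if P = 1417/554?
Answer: -33771679/277 ≈ -1.2192e+5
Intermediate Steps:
P = 1417/554 (P = 1417*(1/554) = 1417/554 ≈ 2.5578)
K(u, L) = -6*u
(P + K(-19, -19))*(-1046) = (1417/554 - 6*(-19))*(-1046) = (1417/554 + 114)*(-1046) = (64573/554)*(-1046) = -33771679/277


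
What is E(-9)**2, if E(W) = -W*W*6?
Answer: 236196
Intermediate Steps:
E(W) = -6*W**2 (E(W) = -W**2*6 = -6*W**2)
E(-9)**2 = (-6*(-9)**2)**2 = (-6*81)**2 = (-486)**2 = 236196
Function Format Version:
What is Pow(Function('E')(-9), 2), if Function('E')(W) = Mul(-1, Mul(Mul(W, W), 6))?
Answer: 236196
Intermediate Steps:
Function('E')(W) = Mul(-6, Pow(W, 2)) (Function('E')(W) = Mul(-1, Mul(Pow(W, 2), 6)) = Mul(-1, Mul(6, Pow(W, 2))) = Mul(-6, Pow(W, 2)))
Pow(Function('E')(-9), 2) = Pow(Mul(-6, Pow(-9, 2)), 2) = Pow(Mul(-6, 81), 2) = Pow(-486, 2) = 236196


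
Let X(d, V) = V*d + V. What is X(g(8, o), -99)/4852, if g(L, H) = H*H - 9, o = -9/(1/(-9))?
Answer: -648747/4852 ≈ -133.71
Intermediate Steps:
o = 81 (o = -9/(-1/9) = -9*(-9) = 81)
g(L, H) = -9 + H**2 (g(L, H) = H**2 - 9 = -9 + H**2)
X(d, V) = V + V*d
X(g(8, o), -99)/4852 = -99*(1 + (-9 + 81**2))/4852 = -99*(1 + (-9 + 6561))*(1/4852) = -99*(1 + 6552)*(1/4852) = -99*6553*(1/4852) = -648747*1/4852 = -648747/4852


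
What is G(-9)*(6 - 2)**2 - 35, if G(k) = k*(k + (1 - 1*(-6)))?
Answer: 253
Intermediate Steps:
G(k) = k*(7 + k) (G(k) = k*(k + (1 + 6)) = k*(k + 7) = k*(7 + k))
G(-9)*(6 - 2)**2 - 35 = (-9*(7 - 9))*(6 - 2)**2 - 35 = -9*(-2)*4**2 - 35 = 18*16 - 35 = 288 - 35 = 253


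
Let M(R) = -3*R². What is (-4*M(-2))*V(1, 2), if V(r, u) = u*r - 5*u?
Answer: -384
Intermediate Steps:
V(r, u) = -5*u + r*u (V(r, u) = r*u - 5*u = -5*u + r*u)
(-4*M(-2))*V(1, 2) = (-(-12)*(-2)²)*(2*(-5 + 1)) = (-(-12)*4)*(2*(-4)) = -4*(-12)*(-8) = 48*(-8) = -384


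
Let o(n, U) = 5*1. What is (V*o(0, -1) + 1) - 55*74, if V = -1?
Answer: -4074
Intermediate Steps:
o(n, U) = 5
(V*o(0, -1) + 1) - 55*74 = (-1*5 + 1) - 55*74 = (-5 + 1) - 4070 = -4 - 4070 = -4074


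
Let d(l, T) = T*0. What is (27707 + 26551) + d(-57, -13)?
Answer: 54258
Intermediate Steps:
d(l, T) = 0
(27707 + 26551) + d(-57, -13) = (27707 + 26551) + 0 = 54258 + 0 = 54258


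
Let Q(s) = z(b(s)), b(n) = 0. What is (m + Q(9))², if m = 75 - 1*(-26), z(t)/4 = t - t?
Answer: 10201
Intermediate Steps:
z(t) = 0 (z(t) = 4*(t - t) = 4*0 = 0)
Q(s) = 0
m = 101 (m = 75 + 26 = 101)
(m + Q(9))² = (101 + 0)² = 101² = 10201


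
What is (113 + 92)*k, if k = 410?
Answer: 84050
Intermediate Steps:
(113 + 92)*k = (113 + 92)*410 = 205*410 = 84050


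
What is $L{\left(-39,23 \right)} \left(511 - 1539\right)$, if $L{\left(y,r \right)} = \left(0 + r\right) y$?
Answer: $922116$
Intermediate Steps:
$L{\left(y,r \right)} = r y$
$L{\left(-39,23 \right)} \left(511 - 1539\right) = 23 \left(-39\right) \left(511 - 1539\right) = \left(-897\right) \left(-1028\right) = 922116$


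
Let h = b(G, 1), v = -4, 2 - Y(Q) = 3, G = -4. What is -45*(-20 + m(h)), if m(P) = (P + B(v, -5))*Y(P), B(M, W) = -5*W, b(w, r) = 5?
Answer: 2250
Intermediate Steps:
Y(Q) = -1 (Y(Q) = 2 - 1*3 = 2 - 3 = -1)
h = 5
m(P) = -25 - P (m(P) = (P - 5*(-5))*(-1) = (P + 25)*(-1) = (25 + P)*(-1) = -25 - P)
-45*(-20 + m(h)) = -45*(-20 + (-25 - 1*5)) = -45*(-20 + (-25 - 5)) = -45*(-20 - 30) = -45*(-50) = 2250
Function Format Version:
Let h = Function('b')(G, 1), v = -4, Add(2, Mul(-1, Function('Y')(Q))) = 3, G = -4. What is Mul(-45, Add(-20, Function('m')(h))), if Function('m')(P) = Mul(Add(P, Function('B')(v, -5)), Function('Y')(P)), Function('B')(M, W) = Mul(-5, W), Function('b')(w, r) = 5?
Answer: 2250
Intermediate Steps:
Function('Y')(Q) = -1 (Function('Y')(Q) = Add(2, Mul(-1, 3)) = Add(2, -3) = -1)
h = 5
Function('m')(P) = Add(-25, Mul(-1, P)) (Function('m')(P) = Mul(Add(P, Mul(-5, -5)), -1) = Mul(Add(P, 25), -1) = Mul(Add(25, P), -1) = Add(-25, Mul(-1, P)))
Mul(-45, Add(-20, Function('m')(h))) = Mul(-45, Add(-20, Add(-25, Mul(-1, 5)))) = Mul(-45, Add(-20, Add(-25, -5))) = Mul(-45, Add(-20, -30)) = Mul(-45, -50) = 2250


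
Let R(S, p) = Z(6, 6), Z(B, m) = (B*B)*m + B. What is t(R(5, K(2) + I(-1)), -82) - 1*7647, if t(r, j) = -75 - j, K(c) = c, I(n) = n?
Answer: -7640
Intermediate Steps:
Z(B, m) = B + m*B**2 (Z(B, m) = B**2*m + B = m*B**2 + B = B + m*B**2)
R(S, p) = 222 (R(S, p) = 6*(1 + 6*6) = 6*(1 + 36) = 6*37 = 222)
t(R(5, K(2) + I(-1)), -82) - 1*7647 = (-75 - 1*(-82)) - 1*7647 = (-75 + 82) - 7647 = 7 - 7647 = -7640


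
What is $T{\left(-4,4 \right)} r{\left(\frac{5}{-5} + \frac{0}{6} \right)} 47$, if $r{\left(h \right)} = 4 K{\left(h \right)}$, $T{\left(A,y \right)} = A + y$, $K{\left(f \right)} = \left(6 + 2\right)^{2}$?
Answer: $0$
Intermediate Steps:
$K{\left(f \right)} = 64$ ($K{\left(f \right)} = 8^{2} = 64$)
$r{\left(h \right)} = 256$ ($r{\left(h \right)} = 4 \cdot 64 = 256$)
$T{\left(-4,4 \right)} r{\left(\frac{5}{-5} + \frac{0}{6} \right)} 47 = \left(-4 + 4\right) 256 \cdot 47 = 0 \cdot 256 \cdot 47 = 0 \cdot 47 = 0$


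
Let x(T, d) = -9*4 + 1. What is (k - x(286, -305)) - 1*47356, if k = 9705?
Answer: -37616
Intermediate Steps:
x(T, d) = -35 (x(T, d) = -36 + 1 = -35)
(k - x(286, -305)) - 1*47356 = (9705 - 1*(-35)) - 1*47356 = (9705 + 35) - 47356 = 9740 - 47356 = -37616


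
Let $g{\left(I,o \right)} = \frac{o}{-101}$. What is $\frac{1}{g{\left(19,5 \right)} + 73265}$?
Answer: $\frac{101}{7399760} \approx 1.3649 \cdot 10^{-5}$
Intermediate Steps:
$g{\left(I,o \right)} = - \frac{o}{101}$ ($g{\left(I,o \right)} = o \left(- \frac{1}{101}\right) = - \frac{o}{101}$)
$\frac{1}{g{\left(19,5 \right)} + 73265} = \frac{1}{\left(- \frac{1}{101}\right) 5 + 73265} = \frac{1}{- \frac{5}{101} + 73265} = \frac{1}{\frac{7399760}{101}} = \frac{101}{7399760}$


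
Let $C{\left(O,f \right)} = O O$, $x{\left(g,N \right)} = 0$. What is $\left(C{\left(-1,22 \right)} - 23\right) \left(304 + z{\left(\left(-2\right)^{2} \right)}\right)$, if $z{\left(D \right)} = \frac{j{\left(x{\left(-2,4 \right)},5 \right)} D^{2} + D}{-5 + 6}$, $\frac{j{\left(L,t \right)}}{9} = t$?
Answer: $-22616$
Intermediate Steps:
$C{\left(O,f \right)} = O^{2}$
$j{\left(L,t \right)} = 9 t$
$z{\left(D \right)} = D + 45 D^{2}$ ($z{\left(D \right)} = \frac{9 \cdot 5 D^{2} + D}{-5 + 6} = \frac{45 D^{2} + D}{1} = \left(D + 45 D^{2}\right) 1 = D + 45 D^{2}$)
$\left(C{\left(-1,22 \right)} - 23\right) \left(304 + z{\left(\left(-2\right)^{2} \right)}\right) = \left(\left(-1\right)^{2} - 23\right) \left(304 + \left(-2\right)^{2} \left(1 + 45 \left(-2\right)^{2}\right)\right) = \left(1 - 23\right) \left(304 + 4 \left(1 + 45 \cdot 4\right)\right) = - 22 \left(304 + 4 \left(1 + 180\right)\right) = - 22 \left(304 + 4 \cdot 181\right) = - 22 \left(304 + 724\right) = \left(-22\right) 1028 = -22616$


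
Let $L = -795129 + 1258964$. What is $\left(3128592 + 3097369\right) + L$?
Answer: $6689796$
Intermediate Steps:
$L = 463835$
$\left(3128592 + 3097369\right) + L = \left(3128592 + 3097369\right) + 463835 = 6225961 + 463835 = 6689796$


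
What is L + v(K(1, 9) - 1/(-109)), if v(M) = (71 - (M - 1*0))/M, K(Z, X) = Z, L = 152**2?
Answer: 2549069/110 ≈ 23173.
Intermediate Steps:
L = 23104
v(M) = (71 - M)/M (v(M) = (71 - (M + 0))/M = (71 - M)/M)
L + v(K(1, 9) - 1/(-109)) = 23104 + (71 - (1 - 1/(-109)))/(1 - 1/(-109)) = 23104 + (71 - (1 - 1*(-1/109)))/(1 - 1*(-1/109)) = 23104 + (71 - (1 + 1/109))/(1 + 1/109) = 23104 + (71 - 1*110/109)/(110/109) = 23104 + 109*(71 - 110/109)/110 = 23104 + (109/110)*(7629/109) = 23104 + 7629/110 = 2549069/110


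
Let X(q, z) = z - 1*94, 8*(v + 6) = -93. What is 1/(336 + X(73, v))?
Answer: 8/1795 ≈ 0.0044568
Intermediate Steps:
v = -141/8 (v = -6 + (⅛)*(-93) = -6 - 93/8 = -141/8 ≈ -17.625)
X(q, z) = -94 + z (X(q, z) = z - 94 = -94 + z)
1/(336 + X(73, v)) = 1/(336 + (-94 - 141/8)) = 1/(336 - 893/8) = 1/(1795/8) = 8/1795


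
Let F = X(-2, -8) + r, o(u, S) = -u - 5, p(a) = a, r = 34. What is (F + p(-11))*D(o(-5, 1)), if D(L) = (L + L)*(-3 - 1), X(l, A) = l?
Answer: 0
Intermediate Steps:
o(u, S) = -5 - u
D(L) = -8*L (D(L) = (2*L)*(-4) = -8*L)
F = 32 (F = -2 + 34 = 32)
(F + p(-11))*D(o(-5, 1)) = (32 - 11)*(-8*(-5 - 1*(-5))) = 21*(-8*(-5 + 5)) = 21*(-8*0) = 21*0 = 0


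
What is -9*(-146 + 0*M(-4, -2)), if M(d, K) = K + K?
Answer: 1314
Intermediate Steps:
M(d, K) = 2*K
-9*(-146 + 0*M(-4, -2)) = -9*(-146 + 0*(2*(-2))) = -9*(-146 + 0*(-4)) = -9*(-146 + 0) = -9*(-146) = 1314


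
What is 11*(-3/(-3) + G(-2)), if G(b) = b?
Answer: -11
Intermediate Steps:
11*(-3/(-3) + G(-2)) = 11*(-3/(-3) - 2) = 11*(-3*(-⅓) - 2) = 11*(1 - 2) = 11*(-1) = -11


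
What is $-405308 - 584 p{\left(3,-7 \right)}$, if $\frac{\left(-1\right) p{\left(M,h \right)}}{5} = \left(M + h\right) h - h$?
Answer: $-303108$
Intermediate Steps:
$p{\left(M,h \right)} = 5 h - 5 h \left(M + h\right)$ ($p{\left(M,h \right)} = - 5 \left(\left(M + h\right) h - h\right) = - 5 \left(h \left(M + h\right) - h\right) = - 5 \left(- h + h \left(M + h\right)\right) = 5 h - 5 h \left(M + h\right)$)
$-405308 - 584 p{\left(3,-7 \right)} = -405308 - 584 \cdot 5 \left(-7\right) \left(1 - 3 - -7\right) = -405308 - 584 \cdot 5 \left(-7\right) \left(1 - 3 + 7\right) = -405308 - 584 \cdot 5 \left(-7\right) 5 = -405308 - -102200 = -405308 + 102200 = -303108$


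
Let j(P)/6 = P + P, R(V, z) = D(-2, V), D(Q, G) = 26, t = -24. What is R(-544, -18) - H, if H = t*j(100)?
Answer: 28826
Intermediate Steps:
R(V, z) = 26
j(P) = 12*P (j(P) = 6*(P + P) = 6*(2*P) = 12*P)
H = -28800 (H = -288*100 = -24*1200 = -28800)
R(-544, -18) - H = 26 - 1*(-28800) = 26 + 28800 = 28826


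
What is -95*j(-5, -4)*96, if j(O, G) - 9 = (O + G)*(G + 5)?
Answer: 0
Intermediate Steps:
j(O, G) = 9 + (5 + G)*(G + O) (j(O, G) = 9 + (O + G)*(G + 5) = 9 + (G + O)*(5 + G) = 9 + (5 + G)*(G + O))
-95*j(-5, -4)*96 = -95*(9 + (-4)² + 5*(-4) + 5*(-5) - 4*(-5))*96 = -95*(9 + 16 - 20 - 25 + 20)*96 = -95*0*96 = 0*96 = 0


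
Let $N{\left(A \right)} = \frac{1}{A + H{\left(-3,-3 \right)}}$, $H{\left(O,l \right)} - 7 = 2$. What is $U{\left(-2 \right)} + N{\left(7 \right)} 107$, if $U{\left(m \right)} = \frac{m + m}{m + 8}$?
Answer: $\frac{289}{48} \approx 6.0208$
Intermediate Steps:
$H{\left(O,l \right)} = 9$ ($H{\left(O,l \right)} = 7 + 2 = 9$)
$N{\left(A \right)} = \frac{1}{9 + A}$ ($N{\left(A \right)} = \frac{1}{A + 9} = \frac{1}{9 + A}$)
$U{\left(m \right)} = \frac{2 m}{8 + m}$
$U{\left(-2 \right)} + N{\left(7 \right)} 107 = 2 \left(-2\right) \frac{1}{8 - 2} + \frac{1}{9 + 7} \cdot 107 = 2 \left(-2\right) \frac{1}{6} + \frac{1}{16} \cdot 107 = - \frac{2}{3} + \frac{107}{16} = \frac{289}{48}$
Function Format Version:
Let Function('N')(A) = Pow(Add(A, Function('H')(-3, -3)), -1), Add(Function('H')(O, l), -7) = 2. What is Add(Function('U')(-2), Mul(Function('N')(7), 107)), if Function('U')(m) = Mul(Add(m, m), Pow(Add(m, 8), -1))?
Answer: Rational(289, 48) ≈ 6.0208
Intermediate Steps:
Function('H')(O, l) = 9 (Function('H')(O, l) = Add(7, 2) = 9)
Function('N')(A) = Pow(Add(9, A), -1) (Function('N')(A) = Pow(Add(A, 9), -1) = Pow(Add(9, A), -1))
Function('U')(m) = Mul(2, m, Pow(Add(8, m), -1)) (Function('U')(m) = Mul(Mul(2, m), Pow(Add(8, m), -1)) = Mul(2, m, Pow(Add(8, m), -1)))
Add(Function('U')(-2), Mul(Function('N')(7), 107)) = Add(Mul(2, -2, Pow(Add(8, -2), -1)), Mul(Pow(Add(9, 7), -1), 107)) = Add(Mul(2, -2, Pow(6, -1)), Mul(Pow(16, -1), 107)) = Add(Mul(2, -2, Rational(1, 6)), Mul(Rational(1, 16), 107)) = Add(Rational(-2, 3), Rational(107, 16)) = Rational(289, 48)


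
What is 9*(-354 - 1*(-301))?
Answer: -477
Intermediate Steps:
9*(-354 - 1*(-301)) = 9*(-354 + 301) = 9*(-53) = -477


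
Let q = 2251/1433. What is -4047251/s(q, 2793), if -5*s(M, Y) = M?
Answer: 28998553415/2251 ≈ 1.2883e+7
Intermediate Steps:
q = 2251/1433 (q = 2251*(1/1433) = 2251/1433 ≈ 1.5708)
s(M, Y) = -M/5
-4047251/s(q, 2793) = -4047251/((-1/5*2251/1433)) = -4047251/(-2251/7165) = -4047251*(-7165/2251) = 28998553415/2251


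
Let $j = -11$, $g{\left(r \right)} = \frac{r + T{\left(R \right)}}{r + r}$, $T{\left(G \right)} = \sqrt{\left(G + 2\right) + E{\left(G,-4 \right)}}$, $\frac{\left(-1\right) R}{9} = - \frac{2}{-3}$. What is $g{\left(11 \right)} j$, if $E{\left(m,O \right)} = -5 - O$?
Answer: $- \frac{11}{2} - \frac{i \sqrt{5}}{2} \approx -5.5 - 1.118 i$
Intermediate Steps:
$R = -6$ ($R = - 9 \left(- \frac{2}{-3}\right) = - 9 \left(\left(-2\right) \left(- \frac{1}{3}\right)\right) = \left(-9\right) \frac{2}{3} = -6$)
$T{\left(G \right)} = \sqrt{1 + G}$ ($T{\left(G \right)} = \sqrt{\left(G + 2\right) - 1} = \sqrt{\left(2 + G\right) + \left(-5 + 4\right)} = \sqrt{\left(2 + G\right) - 1} = \sqrt{1 + G}$)
$g{\left(r \right)} = \frac{r + i \sqrt{5}}{2 r}$ ($g{\left(r \right)} = \frac{r + \sqrt{1 - 6}}{r + r} = \frac{r + \sqrt{-5}}{2 r} = \left(r + i \sqrt{5}\right) \frac{1}{2 r} = \frac{r + i \sqrt{5}}{2 r}$)
$g{\left(11 \right)} j = \frac{11 + i \sqrt{5}}{2 \cdot 11} \left(-11\right) = \frac{1}{2} \cdot \frac{1}{11} \left(11 + i \sqrt{5}\right) \left(-11\right) = \left(\frac{1}{2} + \frac{i \sqrt{5}}{22}\right) \left(-11\right) = - \frac{11}{2} - \frac{i \sqrt{5}}{2}$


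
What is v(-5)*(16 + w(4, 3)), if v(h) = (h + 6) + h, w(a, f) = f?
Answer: -76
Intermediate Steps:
v(h) = 6 + 2*h (v(h) = (6 + h) + h = 6 + 2*h)
v(-5)*(16 + w(4, 3)) = (6 + 2*(-5))*(16 + 3) = (6 - 10)*19 = -4*19 = -76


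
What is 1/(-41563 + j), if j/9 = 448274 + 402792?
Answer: 1/7618031 ≈ 1.3127e-7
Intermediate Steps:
j = 7659594 (j = 9*(448274 + 402792) = 9*851066 = 7659594)
1/(-41563 + j) = 1/(-41563 + 7659594) = 1/7618031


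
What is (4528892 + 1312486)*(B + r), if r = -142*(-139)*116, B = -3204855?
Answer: -5346303690366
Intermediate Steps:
r = 2289608 (r = 19738*116 = 2289608)
(4528892 + 1312486)*(B + r) = (4528892 + 1312486)*(-3204855 + 2289608) = 5841378*(-915247) = -5346303690366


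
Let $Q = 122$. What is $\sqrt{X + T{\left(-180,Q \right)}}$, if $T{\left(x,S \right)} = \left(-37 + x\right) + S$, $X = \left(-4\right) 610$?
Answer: $13 i \sqrt{15} \approx 50.349 i$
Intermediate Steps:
$X = -2440$
$T{\left(x,S \right)} = -37 + S + x$
$\sqrt{X + T{\left(-180,Q \right)}} = \sqrt{-2440 - 95} = \sqrt{-2535} = 13 i \sqrt{15}$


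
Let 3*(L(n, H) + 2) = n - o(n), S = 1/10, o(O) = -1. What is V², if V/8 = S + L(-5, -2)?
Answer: 150544/225 ≈ 669.08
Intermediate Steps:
S = ⅒ (S = 1*(⅒) = ⅒ ≈ 0.10000)
L(n, H) = -5/3 + n/3 (L(n, H) = -2 + (n - 1*(-1))/3 = -2 + (n + 1)/3 = -2 + (1 + n)/3 = -2 + (⅓ + n/3) = -5/3 + n/3)
V = -388/15 (V = 8*(⅒ + (-5/3 + (⅓)*(-5))) = 8*(⅒ + (-5/3 - 5/3)) = 8*(⅒ - 10/3) = 8*(-97/30) = -388/15 ≈ -25.867)
V² = (-388/15)² = 150544/225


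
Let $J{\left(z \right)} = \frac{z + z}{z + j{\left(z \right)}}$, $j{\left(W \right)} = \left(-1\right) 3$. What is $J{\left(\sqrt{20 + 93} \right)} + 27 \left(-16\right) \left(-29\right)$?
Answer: $\frac{651569}{52} + \frac{3 \sqrt{113}}{52} \approx 12531.0$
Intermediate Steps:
$j{\left(W \right)} = -3$
$J{\left(z \right)} = \frac{2 z}{-3 + z}$ ($J{\left(z \right)} = \frac{z + z}{z - 3} = \frac{2 z}{-3 + z}$)
$J{\left(\sqrt{20 + 93} \right)} + 27 \left(-16\right) \left(-29\right) = \frac{2 \sqrt{20 + 93}}{-3 + \sqrt{20 + 93}} + 27 \left(-16\right) \left(-29\right) = \frac{2 \sqrt{113}}{-3 + \sqrt{113}} - -12528 = \frac{2 \sqrt{113}}{-3 + \sqrt{113}} + 12528 = 12528 + \frac{2 \sqrt{113}}{-3 + \sqrt{113}}$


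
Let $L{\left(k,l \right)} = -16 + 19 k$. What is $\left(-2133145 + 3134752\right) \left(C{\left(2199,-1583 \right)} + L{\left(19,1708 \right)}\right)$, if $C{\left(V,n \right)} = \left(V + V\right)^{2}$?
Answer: $19373832797643$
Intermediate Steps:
$C{\left(V,n \right)} = 4 V^{2}$ ($C{\left(V,n \right)} = \left(2 V\right)^{2} = 4 V^{2}$)
$\left(-2133145 + 3134752\right) \left(C{\left(2199,-1583 \right)} + L{\left(19,1708 \right)}\right) = \left(-2133145 + 3134752\right) \left(4 \cdot 2199^{2} + \left(-16 + 19 \cdot 19\right)\right) = 1001607 \left(4 \cdot 4835601 + \left(-16 + 361\right)\right) = 1001607 \left(19342404 + 345\right) = 1001607 \cdot 19342749 = 19373832797643$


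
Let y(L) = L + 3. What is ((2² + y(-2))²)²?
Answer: 625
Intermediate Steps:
y(L) = 3 + L
((2² + y(-2))²)² = ((2² + (3 - 2))²)² = ((4 + 1)²)² = (5²)² = 25² = 625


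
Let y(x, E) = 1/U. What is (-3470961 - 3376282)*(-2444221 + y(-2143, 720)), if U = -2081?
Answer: 34827980458002186/2081 ≈ 1.6736e+13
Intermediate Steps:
y(x, E) = -1/2081 (y(x, E) = 1/(-2081) = -1/2081)
(-3470961 - 3376282)*(-2444221 + y(-2143, 720)) = (-3470961 - 3376282)*(-2444221 - 1/2081) = -6847243*(-5086423902/2081) = 34827980458002186/2081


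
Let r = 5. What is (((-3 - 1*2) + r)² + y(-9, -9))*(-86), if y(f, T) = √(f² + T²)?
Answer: -774*√2 ≈ -1094.6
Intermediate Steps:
y(f, T) = √(T² + f²)
(((-3 - 1*2) + r)² + y(-9, -9))*(-86) = (((-3 - 1*2) + 5)² + √((-9)² + (-9)²))*(-86) = (((-3 - 2) + 5)² + √(81 + 81))*(-86) = ((-5 + 5)² + √162)*(-86) = (0² + 9*√2)*(-86) = (0 + 9*√2)*(-86) = (9*√2)*(-86) = -774*√2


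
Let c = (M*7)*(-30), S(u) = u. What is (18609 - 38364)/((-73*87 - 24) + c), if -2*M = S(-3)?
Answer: 1317/446 ≈ 2.9529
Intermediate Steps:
M = 3/2 (M = -½*(-3) = 3/2 ≈ 1.5000)
c = -315 (c = ((3/2)*7)*(-30) = (21/2)*(-30) = -315)
(18609 - 38364)/((-73*87 - 24) + c) = (18609 - 38364)/((-73*87 - 24) - 315) = -19755/((-6351 - 24) - 315) = -19755/(-6375 - 315) = -19755/(-6690) = -19755*(-1/6690) = 1317/446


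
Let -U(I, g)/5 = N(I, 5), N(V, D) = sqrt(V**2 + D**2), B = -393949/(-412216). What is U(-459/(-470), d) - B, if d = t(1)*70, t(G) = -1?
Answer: -393949/412216 - sqrt(5733181)/94 ≈ -26.428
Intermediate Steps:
B = 393949/412216 (B = -393949*(-1/412216) = 393949/412216 ≈ 0.95569)
d = -70 (d = -1*70 = -70)
N(V, D) = sqrt(D**2 + V**2)
U(I, g) = -5*sqrt(25 + I**2) (U(I, g) = -5*sqrt(5**2 + I**2) = -5*sqrt(25 + I**2))
U(-459/(-470), d) - B = -5*sqrt(25 + (-459/(-470))**2) - 1*393949/412216 = -5*sqrt(25 + (-459*(-1/470))**2) - 393949/412216 = -5*sqrt(25 + (459/470)**2) - 393949/412216 = -5*sqrt(25 + 210681/220900) - 393949/412216 = -sqrt(5733181)/94 - 393949/412216 = -393949/412216 - sqrt(5733181)/94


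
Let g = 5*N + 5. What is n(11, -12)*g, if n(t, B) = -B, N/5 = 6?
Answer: 1860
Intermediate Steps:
N = 30 (N = 5*6 = 30)
g = 155 (g = 5*30 + 5 = 150 + 5 = 155)
n(11, -12)*g = -1*(-12)*155 = 12*155 = 1860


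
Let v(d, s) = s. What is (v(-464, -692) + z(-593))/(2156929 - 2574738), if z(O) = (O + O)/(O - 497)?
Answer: 376547/227705905 ≈ 0.0016537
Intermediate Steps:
z(O) = 2*O/(-497 + O) (z(O) = (2*O)/(-497 + O) = 2*O/(-497 + O))
(v(-464, -692) + z(-593))/(2156929 - 2574738) = (-692 + 2*(-593)/(-497 - 593))/(2156929 - 2574738) = (-692 + 2*(-593)/(-1090))/(-417809) = (-692 + 2*(-593)*(-1/1090))*(-1/417809) = (-692 + 593/545)*(-1/417809) = -376547/545*(-1/417809) = 376547/227705905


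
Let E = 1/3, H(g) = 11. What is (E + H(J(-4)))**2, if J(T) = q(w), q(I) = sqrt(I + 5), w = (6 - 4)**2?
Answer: 1156/9 ≈ 128.44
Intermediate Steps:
w = 4 (w = 2**2 = 4)
q(I) = sqrt(5 + I)
J(T) = 3 (J(T) = sqrt(5 + 4) = sqrt(9) = 3)
E = 1/3 ≈ 0.33333
(E + H(J(-4)))**2 = (1/3 + 11)**2 = (34/3)**2 = 1156/9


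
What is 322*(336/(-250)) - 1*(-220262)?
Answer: 27478654/125 ≈ 2.1983e+5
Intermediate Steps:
322*(336/(-250)) - 1*(-220262) = 322*(336*(-1/250)) + 220262 = 322*(-168/125) + 220262 = -54096/125 + 220262 = 27478654/125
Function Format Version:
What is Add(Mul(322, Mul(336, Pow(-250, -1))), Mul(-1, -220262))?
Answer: Rational(27478654, 125) ≈ 2.1983e+5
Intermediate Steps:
Add(Mul(322, Mul(336, Pow(-250, -1))), Mul(-1, -220262)) = Add(Mul(322, Mul(336, Rational(-1, 250))), 220262) = Add(Mul(322, Rational(-168, 125)), 220262) = Add(Rational(-54096, 125), 220262) = Rational(27478654, 125)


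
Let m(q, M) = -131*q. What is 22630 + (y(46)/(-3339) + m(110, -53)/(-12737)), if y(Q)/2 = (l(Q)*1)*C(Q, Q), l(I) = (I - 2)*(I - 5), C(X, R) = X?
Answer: 960361897664/42528843 ≈ 22581.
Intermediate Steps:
l(I) = (-5 + I)*(-2 + I) (l(I) = (-2 + I)*(-5 + I) = (-5 + I)*(-2 + I))
y(Q) = 2*Q*(10 + Q**2 - 7*Q) (y(Q) = 2*(((10 + Q**2 - 7*Q)*1)*Q) = 2*((10 + Q**2 - 7*Q)*Q) = 2*(Q*(10 + Q**2 - 7*Q)) = 2*Q*(10 + Q**2 - 7*Q))
22630 + (y(46)/(-3339) + m(110, -53)/(-12737)) = 22630 + ((2*46*(10 + 46**2 - 7*46))/(-3339) - 131*110/(-12737)) = 22630 + ((2*46*(10 + 2116 - 322))*(-1/3339) - 14410*(-1/12737)) = 22630 + ((2*46*1804)*(-1/3339) + 14410/12737) = 22630 + (165968*(-1/3339) + 14410/12737) = 22630 + (-165968/3339 + 14410/12737) = 22630 - 2065819426/42528843 = 960361897664/42528843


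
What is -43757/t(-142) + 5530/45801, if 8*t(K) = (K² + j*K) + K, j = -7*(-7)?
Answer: -285011981/10684719 ≈ -26.675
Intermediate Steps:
j = 49
t(K) = K²/8 + 25*K/4 (t(K) = ((K² + 49*K) + K)/8 = (K² + 50*K)/8 = K²/8 + 25*K/4)
-43757/t(-142) + 5530/45801 = -43757*(-4/(71*(50 - 142))) + 5530/45801 = -43757/((⅛)*(-142)*(-92)) + 5530*(1/45801) = -43757/1633 + 790/6543 = -285011981/10684719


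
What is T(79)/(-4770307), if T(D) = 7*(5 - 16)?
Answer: 77/4770307 ≈ 1.6142e-5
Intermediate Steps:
T(D) = -77 (T(D) = 7*(-11) = -77)
T(79)/(-4770307) = -77/(-4770307) = -77*(-1/4770307) = 77/4770307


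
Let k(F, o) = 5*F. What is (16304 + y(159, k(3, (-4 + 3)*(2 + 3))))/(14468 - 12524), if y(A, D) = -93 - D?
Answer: 4049/486 ≈ 8.3313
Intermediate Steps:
(16304 + y(159, k(3, (-4 + 3)*(2 + 3))))/(14468 - 12524) = (16304 + (-93 - 5*3))/(14468 - 12524) = (16304 + (-93 - 1*15))/1944 = (16304 + (-93 - 15))*(1/1944) = (16304 - 108)*(1/1944) = 16196*(1/1944) = 4049/486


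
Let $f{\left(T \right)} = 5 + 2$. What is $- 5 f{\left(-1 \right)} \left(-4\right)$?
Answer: $140$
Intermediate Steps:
$f{\left(T \right)} = 7$
$- 5 f{\left(-1 \right)} \left(-4\right) = \left(-5\right) 7 \left(-4\right) = \left(-35\right) \left(-4\right) = 140$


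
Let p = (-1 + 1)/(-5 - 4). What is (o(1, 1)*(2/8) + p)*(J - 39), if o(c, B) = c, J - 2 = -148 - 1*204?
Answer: -389/4 ≈ -97.250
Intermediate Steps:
J = -350 (J = 2 + (-148 - 1*204) = 2 + (-148 - 204) = 2 - 352 = -350)
p = 0 (p = 0/(-9) = 0*(-⅑) = 0)
(o(1, 1)*(2/8) + p)*(J - 39) = (1*(2/8) + 0)*(-350 - 39) = (1*(2*(⅛)) + 0)*(-389) = (1*(¼) + 0)*(-389) = (¼ + 0)*(-389) = (¼)*(-389) = -389/4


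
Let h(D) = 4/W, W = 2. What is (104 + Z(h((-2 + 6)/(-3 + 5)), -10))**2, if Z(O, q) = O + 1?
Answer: 11449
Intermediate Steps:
h(D) = 2 (h(D) = 4/2 = 4*(1/2) = 2)
Z(O, q) = 1 + O
(104 + Z(h((-2 + 6)/(-3 + 5)), -10))**2 = (104 + (1 + 2))**2 = (104 + 3)**2 = 107**2 = 11449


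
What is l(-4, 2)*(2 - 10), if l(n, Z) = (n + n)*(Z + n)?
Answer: -128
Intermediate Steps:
l(n, Z) = 2*n*(Z + n) (l(n, Z) = (2*n)*(Z + n) = 2*n*(Z + n))
l(-4, 2)*(2 - 10) = (2*(-4)*(2 - 4))*(2 - 10) = (2*(-4)*(-2))*(-8) = 16*(-8) = -128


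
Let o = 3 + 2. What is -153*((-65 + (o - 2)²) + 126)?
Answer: -10710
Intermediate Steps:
o = 5
-153*((-65 + (o - 2)²) + 126) = -153*((-65 + (5 - 2)²) + 126) = -153*((-65 + 3²) + 126) = -153*((-65 + 9) + 126) = -153*(-56 + 126) = -153*70 = -10710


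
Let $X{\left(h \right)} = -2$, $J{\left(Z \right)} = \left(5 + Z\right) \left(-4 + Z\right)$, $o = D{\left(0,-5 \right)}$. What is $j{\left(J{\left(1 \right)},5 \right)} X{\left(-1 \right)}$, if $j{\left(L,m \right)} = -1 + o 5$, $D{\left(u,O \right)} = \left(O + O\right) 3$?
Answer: $302$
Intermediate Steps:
$D{\left(u,O \right)} = 6 O$ ($D{\left(u,O \right)} = 2 O 3 = 6 O$)
$o = -30$ ($o = 6 \left(-5\right) = -30$)
$J{\left(Z \right)} = \left(-4 + Z\right) \left(5 + Z\right)$
$j{\left(L,m \right)} = -151$ ($j{\left(L,m \right)} = -1 - 150 = -151$)
$j{\left(J{\left(1 \right)},5 \right)} X{\left(-1 \right)} = \left(-151\right) \left(-2\right) = 302$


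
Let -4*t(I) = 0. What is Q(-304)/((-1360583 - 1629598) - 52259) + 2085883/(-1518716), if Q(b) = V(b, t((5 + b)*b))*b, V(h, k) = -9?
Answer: -793791135187/577575288380 ≈ -1.3744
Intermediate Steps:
t(I) = 0 (t(I) = -¼*0 = 0)
Q(b) = -9*b
Q(-304)/((-1360583 - 1629598) - 52259) + 2085883/(-1518716) = (-9*(-304))/((-1360583 - 1629598) - 52259) + 2085883/(-1518716) = 2736/(-2990181 - 52259) + 2085883*(-1/1518716) = 2736/(-3042440) - 2085883/1518716 = 2736*(-1/3042440) - 2085883/1518716 = -342/380305 - 2085883/1518716 = -793791135187/577575288380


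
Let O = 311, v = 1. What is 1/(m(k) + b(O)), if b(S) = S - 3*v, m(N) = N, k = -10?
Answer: 1/298 ≈ 0.0033557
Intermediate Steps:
b(S) = -3 + S (b(S) = S - 3*1 = S - 3 = -3 + S)
1/(m(k) + b(O)) = 1/(-10 + (-3 + 311)) = 1/(-10 + 308) = 1/298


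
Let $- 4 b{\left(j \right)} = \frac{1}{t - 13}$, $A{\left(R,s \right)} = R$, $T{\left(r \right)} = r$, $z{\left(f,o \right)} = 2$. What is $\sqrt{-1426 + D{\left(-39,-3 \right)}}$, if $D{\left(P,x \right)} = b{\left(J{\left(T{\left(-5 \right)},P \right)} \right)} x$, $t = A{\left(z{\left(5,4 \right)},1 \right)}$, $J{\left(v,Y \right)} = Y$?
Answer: $\frac{i \sqrt{690217}}{22} \approx 37.763 i$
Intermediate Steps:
$t = 2$
$b{\left(j \right)} = \frac{1}{44}$ ($b{\left(j \right)} = - \frac{1}{4 \left(2 - 13\right)} = - \frac{1}{4 \left(-11\right)} = \left(- \frac{1}{4}\right) \left(- \frac{1}{11}\right) = \frac{1}{44}$)
$D{\left(P,x \right)} = \frac{x}{44}$
$\sqrt{-1426 + D{\left(-39,-3 \right)}} = \sqrt{-1426 + \frac{1}{44} \left(-3\right)} = \sqrt{-1426 - \frac{3}{44}} = \sqrt{- \frac{62747}{44}} = \frac{i \sqrt{690217}}{22}$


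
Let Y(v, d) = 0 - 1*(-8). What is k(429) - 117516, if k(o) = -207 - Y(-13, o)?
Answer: -117731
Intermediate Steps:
Y(v, d) = 8 (Y(v, d) = 0 + 8 = 8)
k(o) = -215 (k(o) = -207 - 1*8 = -207 - 8 = -215)
k(429) - 117516 = -215 - 117516 = -117731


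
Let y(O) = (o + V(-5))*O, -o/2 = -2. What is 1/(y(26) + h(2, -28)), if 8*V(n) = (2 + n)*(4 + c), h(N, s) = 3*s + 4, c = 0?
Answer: -1/15 ≈ -0.066667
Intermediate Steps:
o = 4 (o = -2*(-2) = 4)
h(N, s) = 4 + 3*s
V(n) = 1 + n/2 (V(n) = ((2 + n)*(4 + 0))/8 = ((2 + n)*4)/8 = (8 + 4*n)/8 = 1 + n/2)
y(O) = 5*O/2 (y(O) = (4 + (1 + (1/2)*(-5)))*O = (4 + (1 - 5/2))*O = (4 - 3/2)*O = 5*O/2)
1/(y(26) + h(2, -28)) = 1/((5/2)*26 + (4 + 3*(-28))) = 1/(65 + (4 - 84)) = 1/(65 - 80) = 1/(-15) = -1/15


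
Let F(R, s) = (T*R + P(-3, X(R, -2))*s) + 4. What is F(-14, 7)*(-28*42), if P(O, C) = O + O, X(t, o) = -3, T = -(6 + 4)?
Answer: -119952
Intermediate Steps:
T = -10 (T = -1*10 = -10)
P(O, C) = 2*O
F(R, s) = 4 - 10*R - 6*s (F(R, s) = (-10*R + (2*(-3))*s) + 4 = (-10*R - 6*s) + 4 = 4 - 10*R - 6*s)
F(-14, 7)*(-28*42) = (4 - 10*(-14) - 6*7)*(-28*42) = (4 + 140 - 42)*(-1176) = 102*(-1176) = -119952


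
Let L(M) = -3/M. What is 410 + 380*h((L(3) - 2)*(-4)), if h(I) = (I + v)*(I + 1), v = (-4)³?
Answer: -256470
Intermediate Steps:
v = -64
h(I) = (1 + I)*(-64 + I) (h(I) = (I - 64)*(I + 1) = (-64 + I)*(1 + I) = (1 + I)*(-64 + I))
410 + 380*h((L(3) - 2)*(-4)) = 410 + 380*(-64 + ((-3/3 - 2)*(-4))² - 63*(-3/3 - 2)*(-4)) = 410 + 380*(-64 + ((-3*⅓ - 2)*(-4))² - 63*(-3*⅓ - 2)*(-4)) = 410 + 380*(-64 + ((-1 - 2)*(-4))² - 63*(-1 - 2)*(-4)) = 410 + 380*(-64 + (-3*(-4))² - (-189)*(-4)) = 410 + 380*(-64 + 12² - 63*12) = 410 + 380*(-64 + 144 - 756) = 410 + 380*(-676) = 410 - 256880 = -256470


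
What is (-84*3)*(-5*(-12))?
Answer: -15120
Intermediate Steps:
(-84*3)*(-5*(-12)) = -252*60 = -15120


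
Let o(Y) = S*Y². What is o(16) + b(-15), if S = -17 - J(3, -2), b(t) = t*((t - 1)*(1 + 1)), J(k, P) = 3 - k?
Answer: -3872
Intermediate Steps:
b(t) = t*(-2 + 2*t) (b(t) = t*((-1 + t)*2) = t*(-2 + 2*t))
S = -17 (S = -17 - (3 - 1*3) = -17 - (3 - 3) = -17 - 1*0 = -17 + 0 = -17)
o(Y) = -17*Y²
o(16) + b(-15) = -17*16² + 2*(-15)*(-1 - 15) = -17*256 + 2*(-15)*(-16) = -4352 + 480 = -3872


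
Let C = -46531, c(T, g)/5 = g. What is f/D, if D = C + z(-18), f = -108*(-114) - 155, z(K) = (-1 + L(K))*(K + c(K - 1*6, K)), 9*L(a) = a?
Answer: -12157/46207 ≈ -0.26310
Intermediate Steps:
L(a) = a/9
c(T, g) = 5*g
z(K) = 6*K*(-1 + K/9) (z(K) = (-1 + K/9)*(K + 5*K) = (-1 + K/9)*(6*K) = 6*K*(-1 + K/9))
f = 12157 (f = 12312 - 155 = 12157)
D = -46207 (D = -46531 + (2/3)*(-18)*(-9 - 18) = -46531 + (2/3)*(-18)*(-27) = -46531 + 324 = -46207)
f/D = 12157/(-46207) = 12157*(-1/46207) = -12157/46207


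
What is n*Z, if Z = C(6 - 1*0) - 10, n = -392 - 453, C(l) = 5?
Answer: 4225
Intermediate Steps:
n = -845
Z = -5 (Z = 5 - 10 = -5)
n*Z = -845*(-5) = 4225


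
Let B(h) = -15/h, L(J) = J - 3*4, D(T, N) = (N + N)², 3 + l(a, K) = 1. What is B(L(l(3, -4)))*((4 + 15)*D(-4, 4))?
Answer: 9120/7 ≈ 1302.9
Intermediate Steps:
l(a, K) = -2 (l(a, K) = -3 + 1 = -2)
D(T, N) = 4*N² (D(T, N) = (2*N)² = 4*N²)
L(J) = -12 + J (L(J) = J - 12 = -12 + J)
B(L(l(3, -4)))*((4 + 15)*D(-4, 4)) = (-15/(-12 - 2))*((4 + 15)*(4*4²)) = (-15/(-14))*(19*(4*16)) = (-15*(-1/14))*(19*64) = (15/14)*1216 = 9120/7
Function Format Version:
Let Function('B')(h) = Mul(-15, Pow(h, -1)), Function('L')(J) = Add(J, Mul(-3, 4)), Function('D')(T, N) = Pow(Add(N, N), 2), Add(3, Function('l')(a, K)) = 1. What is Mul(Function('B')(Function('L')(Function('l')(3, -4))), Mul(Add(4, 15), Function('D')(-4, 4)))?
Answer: Rational(9120, 7) ≈ 1302.9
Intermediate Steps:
Function('l')(a, K) = -2 (Function('l')(a, K) = Add(-3, 1) = -2)
Function('D')(T, N) = Mul(4, Pow(N, 2)) (Function('D')(T, N) = Pow(Mul(2, N), 2) = Mul(4, Pow(N, 2)))
Function('L')(J) = Add(-12, J) (Function('L')(J) = Add(J, -12) = Add(-12, J))
Mul(Function('B')(Function('L')(Function('l')(3, -4))), Mul(Add(4, 15), Function('D')(-4, 4))) = Mul(Mul(-15, Pow(Add(-12, -2), -1)), Mul(Add(4, 15), Mul(4, Pow(4, 2)))) = Mul(Mul(-15, Pow(-14, -1)), Mul(19, Mul(4, 16))) = Mul(Mul(-15, Rational(-1, 14)), Mul(19, 64)) = Mul(Rational(15, 14), 1216) = Rational(9120, 7)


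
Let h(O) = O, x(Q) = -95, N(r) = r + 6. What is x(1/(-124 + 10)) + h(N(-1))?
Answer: -90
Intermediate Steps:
N(r) = 6 + r
x(1/(-124 + 10)) + h(N(-1)) = -95 + (6 - 1) = -95 + 5 = -90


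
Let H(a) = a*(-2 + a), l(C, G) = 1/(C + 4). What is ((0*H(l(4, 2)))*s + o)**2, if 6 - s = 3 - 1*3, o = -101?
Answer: 10201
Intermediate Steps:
l(C, G) = 1/(4 + C)
s = 6 (s = 6 - (3 - 1*3) = 6 - (3 - 3) = 6 - 1*0 = 6 + 0 = 6)
((0*H(l(4, 2)))*s + o)**2 = ((0*((-2 + 1/(4 + 4))/(4 + 4)))*6 - 101)**2 = ((0*((-2 + 1/8)/8))*6 - 101)**2 = ((0*((1/8)*(-15/8)))*6 - 101)**2 = ((0*(-15/64))*6 - 101)**2 = (0*6 - 101)**2 = (0 - 101)**2 = (-101)**2 = 10201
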